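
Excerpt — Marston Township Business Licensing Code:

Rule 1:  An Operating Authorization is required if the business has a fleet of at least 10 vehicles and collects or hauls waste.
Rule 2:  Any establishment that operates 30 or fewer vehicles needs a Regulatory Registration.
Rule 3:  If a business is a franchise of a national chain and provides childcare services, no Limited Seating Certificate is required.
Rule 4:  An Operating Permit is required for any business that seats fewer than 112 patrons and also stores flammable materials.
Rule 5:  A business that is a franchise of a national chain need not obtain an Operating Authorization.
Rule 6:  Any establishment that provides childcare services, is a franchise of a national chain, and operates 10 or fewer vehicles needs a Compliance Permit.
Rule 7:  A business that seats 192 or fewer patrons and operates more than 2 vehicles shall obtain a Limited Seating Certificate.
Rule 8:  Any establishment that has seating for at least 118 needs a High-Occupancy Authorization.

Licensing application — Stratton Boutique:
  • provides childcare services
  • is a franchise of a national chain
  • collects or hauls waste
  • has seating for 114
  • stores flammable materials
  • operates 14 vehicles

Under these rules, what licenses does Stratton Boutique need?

Rule 1: vehicles 14 ≥ 10; collects or hauls waste → Operating Authorization required.
Rule 2: vehicles 14 ≤ 30 → Regulatory Registration required.
Rule 3: is a franchise of a national chain; provides childcare services → exempt from Limited Seating Certificate.
Rule 4: seating 114 ≥ 112; stores flammable materials → Operating Permit not required.
Rule 5: is a franchise of a national chain → exempt from Operating Authorization.
Rule 6: provides childcare services; is a franchise of a national chain; vehicles 14 > 10 → Compliance Permit not required.
Rule 7: seating 114 ≤ 192; vehicles 14 > 2 → Limited Seating Certificate required.
Rule 8: seating 114 < 118 → High-Occupancy Authorization not required.

Regulatory Registration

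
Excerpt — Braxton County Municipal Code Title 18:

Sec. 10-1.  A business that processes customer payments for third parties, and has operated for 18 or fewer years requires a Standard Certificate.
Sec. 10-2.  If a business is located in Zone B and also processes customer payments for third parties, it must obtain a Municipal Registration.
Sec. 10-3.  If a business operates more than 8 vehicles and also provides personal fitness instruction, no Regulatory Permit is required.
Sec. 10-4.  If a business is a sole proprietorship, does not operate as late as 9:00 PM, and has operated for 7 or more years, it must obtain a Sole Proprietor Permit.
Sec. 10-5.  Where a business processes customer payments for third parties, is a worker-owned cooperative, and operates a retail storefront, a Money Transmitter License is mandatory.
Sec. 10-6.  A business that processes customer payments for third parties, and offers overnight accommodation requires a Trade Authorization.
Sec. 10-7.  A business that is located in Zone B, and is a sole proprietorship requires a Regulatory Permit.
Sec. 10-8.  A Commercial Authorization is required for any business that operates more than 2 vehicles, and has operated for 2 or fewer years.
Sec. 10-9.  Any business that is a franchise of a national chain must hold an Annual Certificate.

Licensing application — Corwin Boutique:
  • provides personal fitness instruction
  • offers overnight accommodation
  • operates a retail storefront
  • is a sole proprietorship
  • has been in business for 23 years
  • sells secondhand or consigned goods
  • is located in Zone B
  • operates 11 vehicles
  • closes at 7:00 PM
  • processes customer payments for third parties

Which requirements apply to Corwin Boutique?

Municipal Registration, Sole Proprietor Permit, Trade Authorization

Sec. 10-1. processes customer payments for third parties; years in business 23 > 18 → Standard Certificate not required.
Sec. 10-2. is located in Zone B; processes customer payments for third parties → Municipal Registration required.
Sec. 10-3. vehicles 11 > 8; provides personal fitness instruction → exempt from Regulatory Permit.
Sec. 10-4. is a sole proprietorship; closes 7:00 PM, at/before 9:00 PM; years in business 23 ≥ 7 → Sole Proprietor Permit required.
Sec. 10-5. processes customer payments for third parties; is a sole proprietorship (not: is a worker-owned cooperative); operates a retail storefront → Money Transmitter License not required.
Sec. 10-6. processes customer payments for third parties; offers overnight accommodation → Trade Authorization required.
Sec. 10-7. is located in Zone B; is a sole proprietorship → Regulatory Permit required.
Sec. 10-8. vehicles 11 > 2; years in business 23 > 2 → Commercial Authorization not required.
Sec. 10-9. is a sole proprietorship (not: is a franchise of a national chain) → Annual Certificate not required.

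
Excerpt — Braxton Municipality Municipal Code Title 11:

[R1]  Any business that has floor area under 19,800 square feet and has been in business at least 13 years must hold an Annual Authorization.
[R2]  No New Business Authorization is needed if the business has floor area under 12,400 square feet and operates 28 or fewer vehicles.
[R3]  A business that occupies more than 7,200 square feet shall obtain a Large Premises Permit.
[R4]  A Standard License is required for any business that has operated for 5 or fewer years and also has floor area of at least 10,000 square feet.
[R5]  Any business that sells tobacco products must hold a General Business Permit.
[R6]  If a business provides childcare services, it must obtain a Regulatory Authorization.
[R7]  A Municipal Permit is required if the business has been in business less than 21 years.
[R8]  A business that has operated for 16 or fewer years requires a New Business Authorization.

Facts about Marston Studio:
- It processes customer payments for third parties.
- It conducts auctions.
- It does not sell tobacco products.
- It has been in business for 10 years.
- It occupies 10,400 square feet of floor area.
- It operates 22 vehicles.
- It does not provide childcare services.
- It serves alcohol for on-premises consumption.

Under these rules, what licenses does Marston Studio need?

[R1] floor area 10,400 square feet < 19,800 square feet; years in business 10 < 13 → Annual Authorization not required.
[R2] floor area 10,400 square feet < 12,400 square feet; vehicles 22 ≤ 28 → exempt from New Business Authorization.
[R3] floor area 10,400 square feet > 7,200 square feet → Large Premises Permit required.
[R4] years in business 10 > 5; floor area 10,400 square feet ≥ 10,000 square feet → Standard License not required.
[R5] does not sell tobacco products → General Business Permit not required.
[R6] does not provide childcare services → Regulatory Authorization not required.
[R7] years in business 10 < 21 → Municipal Permit required.
[R8] years in business 10 ≤ 16 → New Business Authorization required.

Large Premises Permit, Municipal Permit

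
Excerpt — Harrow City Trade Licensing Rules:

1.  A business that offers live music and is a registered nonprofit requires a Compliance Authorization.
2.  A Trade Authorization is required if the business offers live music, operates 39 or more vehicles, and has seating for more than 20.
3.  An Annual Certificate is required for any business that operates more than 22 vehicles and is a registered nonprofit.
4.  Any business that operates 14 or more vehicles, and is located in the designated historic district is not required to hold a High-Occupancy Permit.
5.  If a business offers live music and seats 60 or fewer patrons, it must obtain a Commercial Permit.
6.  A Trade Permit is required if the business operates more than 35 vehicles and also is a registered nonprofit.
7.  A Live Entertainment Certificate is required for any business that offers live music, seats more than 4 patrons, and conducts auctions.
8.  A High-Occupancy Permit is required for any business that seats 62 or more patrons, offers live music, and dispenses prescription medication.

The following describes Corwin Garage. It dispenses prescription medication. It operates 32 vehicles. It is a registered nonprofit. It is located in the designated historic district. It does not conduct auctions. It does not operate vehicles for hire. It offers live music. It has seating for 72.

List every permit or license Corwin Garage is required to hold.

1. offers live music; is a registered nonprofit → Compliance Authorization required.
2. offers live music; vehicles 32 < 39; seating 72 > 20 → Trade Authorization not required.
3. vehicles 32 > 22; is a registered nonprofit → Annual Certificate required.
4. vehicles 32 ≥ 14; is located in the designated historic district → exempt from High-Occupancy Permit.
5. offers live music; seating 72 > 60 → Commercial Permit not required.
6. vehicles 32 ≤ 35; is a registered nonprofit → Trade Permit not required.
7. offers live music; seating 72 > 4; does not conduct auctions → Live Entertainment Certificate not required.
8. seating 72 ≥ 62; offers live music; dispenses prescription medication → High-Occupancy Permit required.

Annual Certificate, Compliance Authorization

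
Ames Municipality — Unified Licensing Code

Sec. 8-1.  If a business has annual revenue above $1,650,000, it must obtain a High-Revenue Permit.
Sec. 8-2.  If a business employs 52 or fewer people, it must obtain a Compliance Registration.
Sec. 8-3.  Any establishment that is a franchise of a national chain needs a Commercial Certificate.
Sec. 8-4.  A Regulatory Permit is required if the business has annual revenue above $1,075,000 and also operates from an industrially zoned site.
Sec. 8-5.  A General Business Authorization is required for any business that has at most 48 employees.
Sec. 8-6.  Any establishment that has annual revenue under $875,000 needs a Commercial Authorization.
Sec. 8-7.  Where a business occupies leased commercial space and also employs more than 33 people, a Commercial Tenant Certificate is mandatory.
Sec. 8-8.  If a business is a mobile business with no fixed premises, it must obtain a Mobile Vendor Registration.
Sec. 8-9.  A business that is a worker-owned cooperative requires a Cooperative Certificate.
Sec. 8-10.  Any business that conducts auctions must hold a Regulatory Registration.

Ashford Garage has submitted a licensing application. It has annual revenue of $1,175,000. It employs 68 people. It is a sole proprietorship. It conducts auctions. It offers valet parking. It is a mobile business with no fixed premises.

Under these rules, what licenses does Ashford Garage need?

Mobile Vendor Registration, Regulatory Registration

Sec. 8-1. revenue $1,175,000 ≤ $1,650,000 → High-Revenue Permit not required.
Sec. 8-2. employees 68 > 52 → Compliance Registration not required.
Sec. 8-3. is a sole proprietorship (not: is a franchise of a national chain) → Commercial Certificate not required.
Sec. 8-4. revenue $1,175,000 > $1,075,000; is a mobile business with no fixed premises (not: operates from an industrially zoned site) → Regulatory Permit not required.
Sec. 8-5. employees 68 > 48 → General Business Authorization not required.
Sec. 8-6. revenue $1,175,000 ≥ $875,000 → Commercial Authorization not required.
Sec. 8-7. is a mobile business with no fixed premises (not: occupies leased commercial space); employees 68 > 33 → Commercial Tenant Certificate not required.
Sec. 8-8. is a mobile business with no fixed premises → Mobile Vendor Registration required.
Sec. 8-9. is a sole proprietorship (not: is a worker-owned cooperative) → Cooperative Certificate not required.
Sec. 8-10. conducts auctions → Regulatory Registration required.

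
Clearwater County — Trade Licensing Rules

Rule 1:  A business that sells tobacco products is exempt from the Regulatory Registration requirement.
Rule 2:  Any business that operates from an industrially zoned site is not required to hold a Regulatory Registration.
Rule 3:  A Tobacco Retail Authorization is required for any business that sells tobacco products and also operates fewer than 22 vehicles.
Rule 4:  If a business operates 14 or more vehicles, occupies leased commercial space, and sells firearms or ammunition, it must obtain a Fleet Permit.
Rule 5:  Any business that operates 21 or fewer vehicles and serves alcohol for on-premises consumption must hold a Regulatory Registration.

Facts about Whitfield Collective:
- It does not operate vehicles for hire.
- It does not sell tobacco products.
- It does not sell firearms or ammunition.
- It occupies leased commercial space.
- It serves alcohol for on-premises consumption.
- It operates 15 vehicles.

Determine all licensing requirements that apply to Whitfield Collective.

Regulatory Registration

Rule 1: does not sell tobacco products → Regulatory Registration exemption does not apply.
Rule 2: occupies leased commercial space (not: operates from an industrially zoned site) → Regulatory Registration exemption does not apply.
Rule 3: does not sell tobacco products; vehicles 15 < 22 → Tobacco Retail Authorization not required.
Rule 4: vehicles 15 ≥ 14; occupies leased commercial space; does not sell firearms or ammunition → Fleet Permit not required.
Rule 5: vehicles 15 ≤ 21; serves alcohol for on-premises consumption → Regulatory Registration required.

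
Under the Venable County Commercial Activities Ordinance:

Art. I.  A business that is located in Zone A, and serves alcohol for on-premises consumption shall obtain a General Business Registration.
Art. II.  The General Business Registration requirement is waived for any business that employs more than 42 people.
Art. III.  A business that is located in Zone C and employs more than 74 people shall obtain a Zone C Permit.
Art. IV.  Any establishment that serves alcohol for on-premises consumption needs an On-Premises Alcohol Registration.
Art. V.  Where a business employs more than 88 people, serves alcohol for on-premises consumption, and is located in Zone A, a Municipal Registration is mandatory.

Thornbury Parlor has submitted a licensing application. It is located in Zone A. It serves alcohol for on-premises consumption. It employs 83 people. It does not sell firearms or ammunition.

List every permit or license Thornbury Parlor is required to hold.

On-Premises Alcohol Registration

Art. I. is located in Zone A; serves alcohol for on-premises consumption → General Business Registration required.
Art. II. employees 83 > 42 → exempt from General Business Registration.
Art. III. is located in Zone A (not: is located in Zone C); employees 83 > 74 → Zone C Permit not required.
Art. IV. serves alcohol for on-premises consumption → On-Premises Alcohol Registration required.
Art. V. employees 83 ≤ 88; serves alcohol for on-premises consumption; is located in Zone A → Municipal Registration not required.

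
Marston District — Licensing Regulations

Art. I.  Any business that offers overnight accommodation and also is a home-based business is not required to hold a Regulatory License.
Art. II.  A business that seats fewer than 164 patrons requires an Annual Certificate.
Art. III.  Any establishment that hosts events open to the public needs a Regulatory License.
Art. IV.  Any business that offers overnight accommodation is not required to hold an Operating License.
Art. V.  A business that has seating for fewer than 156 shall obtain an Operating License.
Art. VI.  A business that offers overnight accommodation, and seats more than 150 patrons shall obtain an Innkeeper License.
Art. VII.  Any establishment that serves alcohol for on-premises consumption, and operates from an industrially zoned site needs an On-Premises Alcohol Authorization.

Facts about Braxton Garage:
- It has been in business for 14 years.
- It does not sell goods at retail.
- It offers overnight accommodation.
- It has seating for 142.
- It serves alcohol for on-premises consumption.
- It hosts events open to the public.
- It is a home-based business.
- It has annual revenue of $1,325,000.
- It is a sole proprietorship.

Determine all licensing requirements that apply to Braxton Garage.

Art. I. offers overnight accommodation; is a home-based business → exempt from Regulatory License.
Art. II. seating 142 < 164 → Annual Certificate required.
Art. III. hosts events open to the public → Regulatory License required.
Art. IV. offers overnight accommodation → exempt from Operating License.
Art. V. seating 142 < 156 → Operating License required.
Art. VI. offers overnight accommodation; seating 142 ≤ 150 → Innkeeper License not required.
Art. VII. serves alcohol for on-premises consumption; is a home-based business (not: operates from an industrially zoned site) → On-Premises Alcohol Authorization not required.

Annual Certificate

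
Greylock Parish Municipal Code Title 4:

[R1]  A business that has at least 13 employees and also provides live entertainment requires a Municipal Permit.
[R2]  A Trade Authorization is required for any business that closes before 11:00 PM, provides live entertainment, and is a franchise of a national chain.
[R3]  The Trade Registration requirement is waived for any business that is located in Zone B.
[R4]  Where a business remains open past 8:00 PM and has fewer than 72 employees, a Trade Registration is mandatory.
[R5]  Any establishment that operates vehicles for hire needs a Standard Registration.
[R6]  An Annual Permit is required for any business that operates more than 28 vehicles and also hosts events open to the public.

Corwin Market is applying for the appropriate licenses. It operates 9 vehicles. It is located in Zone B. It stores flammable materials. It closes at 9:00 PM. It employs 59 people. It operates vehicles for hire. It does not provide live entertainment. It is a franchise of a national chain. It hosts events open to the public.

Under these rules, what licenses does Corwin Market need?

Standard Registration

[R1] employees 59 ≥ 13; does not provide live entertainment → Municipal Permit not required.
[R2] closes 9:00 PM, at/before 11:00 PM; does not provide live entertainment; is a franchise of a national chain → Trade Authorization not required.
[R3] is located in Zone B → exempt from Trade Registration.
[R4] closes 9:00 PM, after 8:00 PM; employees 59 < 72 → Trade Registration required.
[R5] operates vehicles for hire → Standard Registration required.
[R6] vehicles 9 ≤ 28; hosts events open to the public → Annual Permit not required.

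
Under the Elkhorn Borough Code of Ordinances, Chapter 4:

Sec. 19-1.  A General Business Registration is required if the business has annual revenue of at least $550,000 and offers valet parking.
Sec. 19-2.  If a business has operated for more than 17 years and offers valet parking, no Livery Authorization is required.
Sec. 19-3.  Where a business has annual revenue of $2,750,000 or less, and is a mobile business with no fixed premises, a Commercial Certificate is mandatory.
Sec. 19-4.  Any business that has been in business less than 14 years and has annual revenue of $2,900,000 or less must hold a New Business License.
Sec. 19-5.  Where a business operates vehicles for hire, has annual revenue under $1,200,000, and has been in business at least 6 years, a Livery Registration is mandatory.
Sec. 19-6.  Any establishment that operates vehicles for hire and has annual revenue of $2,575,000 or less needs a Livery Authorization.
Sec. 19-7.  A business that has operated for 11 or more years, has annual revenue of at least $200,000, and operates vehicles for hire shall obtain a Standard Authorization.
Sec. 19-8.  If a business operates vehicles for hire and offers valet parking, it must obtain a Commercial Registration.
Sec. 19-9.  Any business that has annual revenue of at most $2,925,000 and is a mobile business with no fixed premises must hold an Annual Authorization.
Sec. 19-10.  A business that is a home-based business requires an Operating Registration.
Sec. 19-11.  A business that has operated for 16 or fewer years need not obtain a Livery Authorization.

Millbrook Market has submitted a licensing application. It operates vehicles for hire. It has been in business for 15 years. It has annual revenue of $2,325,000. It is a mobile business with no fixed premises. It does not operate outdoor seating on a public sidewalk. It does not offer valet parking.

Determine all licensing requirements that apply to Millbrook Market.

Annual Authorization, Commercial Certificate, Standard Authorization

Sec. 19-1. revenue $2,325,000 ≥ $550,000; does not offer valet parking → General Business Registration not required.
Sec. 19-2. years in business 15 ≤ 17; does not offer valet parking → Livery Authorization exemption does not apply.
Sec. 19-3. revenue $2,325,000 ≤ $2,750,000; is a mobile business with no fixed premises → Commercial Certificate required.
Sec. 19-4. years in business 15 ≥ 14; revenue $2,325,000 ≤ $2,900,000 → New Business License not required.
Sec. 19-5. operates vehicles for hire; revenue $2,325,000 ≥ $1,200,000; years in business 15 ≥ 6 → Livery Registration not required.
Sec. 19-6. operates vehicles for hire; revenue $2,325,000 ≤ $2,575,000 → Livery Authorization required.
Sec. 19-7. years in business 15 ≥ 11; revenue $2,325,000 ≥ $200,000; operates vehicles for hire → Standard Authorization required.
Sec. 19-8. operates vehicles for hire; does not offer valet parking → Commercial Registration not required.
Sec. 19-9. revenue $2,325,000 ≤ $2,925,000; is a mobile business with no fixed premises → Annual Authorization required.
Sec. 19-10. is a mobile business with no fixed premises (not: is a home-based business) → Operating Registration not required.
Sec. 19-11. years in business 15 ≤ 16 → exempt from Livery Authorization.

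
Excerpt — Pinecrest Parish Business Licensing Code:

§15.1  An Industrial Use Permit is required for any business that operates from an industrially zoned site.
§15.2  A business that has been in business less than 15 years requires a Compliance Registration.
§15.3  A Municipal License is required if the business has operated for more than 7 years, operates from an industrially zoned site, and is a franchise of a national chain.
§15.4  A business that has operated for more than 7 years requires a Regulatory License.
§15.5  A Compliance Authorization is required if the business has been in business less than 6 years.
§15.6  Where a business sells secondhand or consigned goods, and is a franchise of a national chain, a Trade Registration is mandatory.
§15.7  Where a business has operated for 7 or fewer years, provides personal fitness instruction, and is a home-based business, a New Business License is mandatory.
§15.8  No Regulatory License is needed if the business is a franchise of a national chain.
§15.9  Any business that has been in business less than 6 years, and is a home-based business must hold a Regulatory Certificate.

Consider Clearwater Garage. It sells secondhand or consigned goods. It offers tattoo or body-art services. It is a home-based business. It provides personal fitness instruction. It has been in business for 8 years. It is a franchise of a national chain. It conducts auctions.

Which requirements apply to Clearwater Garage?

Compliance Registration, Trade Registration

§15.1 is a home-based business (not: operates from an industrially zoned site) → Industrial Use Permit not required.
§15.2 years in business 8 < 15 → Compliance Registration required.
§15.3 years in business 8 > 7; is a home-based business (not: operates from an industrially zoned site); is a franchise of a national chain → Municipal License not required.
§15.4 years in business 8 > 7 → Regulatory License required.
§15.5 years in business 8 ≥ 6 → Compliance Authorization not required.
§15.6 sells secondhand or consigned goods; is a franchise of a national chain → Trade Registration required.
§15.7 years in business 8 > 7; provides personal fitness instruction; is a home-based business → New Business License not required.
§15.8 is a franchise of a national chain → exempt from Regulatory License.
§15.9 years in business 8 ≥ 6; is a home-based business → Regulatory Certificate not required.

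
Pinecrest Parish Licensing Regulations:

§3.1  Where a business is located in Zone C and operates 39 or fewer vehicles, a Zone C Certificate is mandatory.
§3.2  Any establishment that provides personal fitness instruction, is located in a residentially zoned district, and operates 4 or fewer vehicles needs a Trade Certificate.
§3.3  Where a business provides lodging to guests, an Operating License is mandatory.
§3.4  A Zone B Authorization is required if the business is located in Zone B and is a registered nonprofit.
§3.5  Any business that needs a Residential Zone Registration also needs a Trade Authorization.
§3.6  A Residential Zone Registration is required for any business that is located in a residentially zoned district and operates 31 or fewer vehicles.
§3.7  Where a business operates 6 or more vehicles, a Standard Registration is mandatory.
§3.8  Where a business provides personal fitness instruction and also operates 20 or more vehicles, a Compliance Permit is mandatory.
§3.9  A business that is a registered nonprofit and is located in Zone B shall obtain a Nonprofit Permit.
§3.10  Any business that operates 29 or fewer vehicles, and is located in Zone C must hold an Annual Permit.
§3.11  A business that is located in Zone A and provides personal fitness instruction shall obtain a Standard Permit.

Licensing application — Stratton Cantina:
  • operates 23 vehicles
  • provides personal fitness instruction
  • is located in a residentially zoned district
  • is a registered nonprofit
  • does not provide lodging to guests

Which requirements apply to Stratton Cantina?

Compliance Permit, Residential Zone Registration, Standard Registration, Trade Authorization

§3.1 is located in a residentially zoned district (not: is located in Zone C); vehicles 23 ≤ 39 → Zone C Certificate not required.
§3.2 provides personal fitness instruction; is located in a residentially zoned district; vehicles 23 > 4 → Trade Certificate not required.
§3.3 does not provide lodging to guests → Operating License not required.
§3.4 is located in a residentially zoned district (not: is located in Zone B); is a registered nonprofit → Zone B Authorization not required.
§3.5 Residential Zone Registration is required → Trade Authorization also required.
§3.6 is located in a residentially zoned district; vehicles 23 ≤ 31 → Residential Zone Registration required.
§3.7 vehicles 23 ≥ 6 → Standard Registration required.
§3.8 provides personal fitness instruction; vehicles 23 ≥ 20 → Compliance Permit required.
§3.9 is a registered nonprofit; is located in a residentially zoned district (not: is located in Zone B) → Nonprofit Permit not required.
§3.10 vehicles 23 ≤ 29; is located in a residentially zoned district (not: is located in Zone C) → Annual Permit not required.
§3.11 is located in a residentially zoned district (not: is located in Zone A); provides personal fitness instruction → Standard Permit not required.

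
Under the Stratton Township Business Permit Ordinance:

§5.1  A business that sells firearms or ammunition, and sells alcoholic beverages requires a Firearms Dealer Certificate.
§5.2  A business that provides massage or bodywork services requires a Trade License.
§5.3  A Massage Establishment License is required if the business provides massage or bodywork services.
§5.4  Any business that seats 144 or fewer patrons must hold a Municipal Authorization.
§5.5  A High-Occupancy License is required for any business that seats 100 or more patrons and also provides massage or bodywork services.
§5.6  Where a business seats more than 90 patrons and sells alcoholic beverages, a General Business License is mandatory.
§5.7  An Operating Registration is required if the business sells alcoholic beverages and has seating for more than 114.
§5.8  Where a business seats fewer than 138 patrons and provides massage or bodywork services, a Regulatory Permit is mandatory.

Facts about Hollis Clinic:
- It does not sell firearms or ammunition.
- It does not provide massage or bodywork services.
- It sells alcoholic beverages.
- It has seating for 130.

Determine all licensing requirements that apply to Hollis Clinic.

General Business License, Municipal Authorization, Operating Registration

§5.1 does not sell firearms or ammunition; sells alcoholic beverages → Firearms Dealer Certificate not required.
§5.2 does not provide massage or bodywork services → Trade License not required.
§5.3 does not provide massage or bodywork services → Massage Establishment License not required.
§5.4 seating 130 ≤ 144 → Municipal Authorization required.
§5.5 seating 130 ≥ 100; does not provide massage or bodywork services → High-Occupancy License not required.
§5.6 seating 130 > 90; sells alcoholic beverages → General Business License required.
§5.7 sells alcoholic beverages; seating 130 > 114 → Operating Registration required.
§5.8 seating 130 < 138; does not provide massage or bodywork services → Regulatory Permit not required.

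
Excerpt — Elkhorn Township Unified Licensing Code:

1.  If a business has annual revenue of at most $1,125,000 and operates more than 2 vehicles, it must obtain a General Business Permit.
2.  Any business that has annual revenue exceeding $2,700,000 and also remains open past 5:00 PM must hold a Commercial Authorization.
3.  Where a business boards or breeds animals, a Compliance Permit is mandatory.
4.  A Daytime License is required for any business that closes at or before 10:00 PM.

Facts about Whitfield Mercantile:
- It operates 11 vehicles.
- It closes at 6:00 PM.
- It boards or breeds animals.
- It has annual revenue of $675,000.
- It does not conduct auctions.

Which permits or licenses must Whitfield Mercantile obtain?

1. revenue $675,000 ≤ $1,125,000; vehicles 11 > 2 → General Business Permit required.
2. revenue $675,000 ≤ $2,700,000; closes 6:00 PM, after 5:00 PM → Commercial Authorization not required.
3. boards or breeds animals → Compliance Permit required.
4. closes 6:00 PM, at/before 10:00 PM → Daytime License required.

Compliance Permit, Daytime License, General Business Permit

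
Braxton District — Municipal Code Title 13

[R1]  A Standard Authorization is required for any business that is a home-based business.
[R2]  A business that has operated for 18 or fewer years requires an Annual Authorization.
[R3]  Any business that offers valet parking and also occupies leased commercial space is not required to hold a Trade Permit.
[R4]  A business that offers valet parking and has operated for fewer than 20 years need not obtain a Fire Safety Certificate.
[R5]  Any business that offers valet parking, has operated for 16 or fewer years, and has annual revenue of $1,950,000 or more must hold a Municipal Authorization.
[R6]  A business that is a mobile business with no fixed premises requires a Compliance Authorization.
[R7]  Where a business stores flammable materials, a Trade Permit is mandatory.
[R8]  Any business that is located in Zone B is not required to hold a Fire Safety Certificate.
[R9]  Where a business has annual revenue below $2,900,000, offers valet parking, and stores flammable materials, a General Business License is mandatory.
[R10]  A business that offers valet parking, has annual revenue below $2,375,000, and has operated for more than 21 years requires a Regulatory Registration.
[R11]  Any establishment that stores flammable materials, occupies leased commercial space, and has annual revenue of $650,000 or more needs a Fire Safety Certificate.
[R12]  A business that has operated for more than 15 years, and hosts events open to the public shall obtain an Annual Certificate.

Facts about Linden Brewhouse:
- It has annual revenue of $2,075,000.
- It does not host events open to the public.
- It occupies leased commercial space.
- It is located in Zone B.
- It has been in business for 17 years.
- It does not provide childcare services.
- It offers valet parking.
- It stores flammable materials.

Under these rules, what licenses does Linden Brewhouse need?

Annual Authorization, General Business License

[R1] occupies leased commercial space (not: is a home-based business) → Standard Authorization not required.
[R2] years in business 17 ≤ 18 → Annual Authorization required.
[R3] offers valet parking; occupies leased commercial space → exempt from Trade Permit.
[R4] offers valet parking; years in business 17 < 20 → exempt from Fire Safety Certificate.
[R5] offers valet parking; years in business 17 > 16; revenue $2,075,000 ≥ $1,950,000 → Municipal Authorization not required.
[R6] occupies leased commercial space (not: is a mobile business with no fixed premises) → Compliance Authorization not required.
[R7] stores flammable materials → Trade Permit required.
[R8] is located in Zone B → exempt from Fire Safety Certificate.
[R9] revenue $2,075,000 < $2,900,000; offers valet parking; stores flammable materials → General Business License required.
[R10] offers valet parking; revenue $2,075,000 < $2,375,000; years in business 17 ≤ 21 → Regulatory Registration not required.
[R11] stores flammable materials; occupies leased commercial space; revenue $2,075,000 ≥ $650,000 → Fire Safety Certificate required.
[R12] years in business 17 > 15; does not host events open to the public → Annual Certificate not required.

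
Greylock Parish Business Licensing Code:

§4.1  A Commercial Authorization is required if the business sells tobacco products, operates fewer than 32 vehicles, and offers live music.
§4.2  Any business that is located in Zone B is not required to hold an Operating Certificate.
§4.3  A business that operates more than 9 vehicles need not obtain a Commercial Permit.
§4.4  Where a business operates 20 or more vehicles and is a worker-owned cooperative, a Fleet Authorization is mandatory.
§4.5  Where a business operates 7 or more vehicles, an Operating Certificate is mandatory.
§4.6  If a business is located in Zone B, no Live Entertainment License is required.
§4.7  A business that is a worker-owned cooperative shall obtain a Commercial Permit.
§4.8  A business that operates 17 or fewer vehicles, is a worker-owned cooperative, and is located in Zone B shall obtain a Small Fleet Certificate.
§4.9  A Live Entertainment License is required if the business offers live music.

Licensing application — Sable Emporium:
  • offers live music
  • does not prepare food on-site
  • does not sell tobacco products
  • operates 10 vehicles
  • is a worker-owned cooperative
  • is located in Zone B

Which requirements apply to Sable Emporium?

§4.1 does not sell tobacco products; vehicles 10 < 32; offers live music → Commercial Authorization not required.
§4.2 is located in Zone B → exempt from Operating Certificate.
§4.3 vehicles 10 > 9 → exempt from Commercial Permit.
§4.4 vehicles 10 < 20; is a worker-owned cooperative → Fleet Authorization not required.
§4.5 vehicles 10 ≥ 7 → Operating Certificate required.
§4.6 is located in Zone B → exempt from Live Entertainment License.
§4.7 is a worker-owned cooperative → Commercial Permit required.
§4.8 vehicles 10 ≤ 17; is a worker-owned cooperative; is located in Zone B → Small Fleet Certificate required.
§4.9 offers live music → Live Entertainment License required.

Small Fleet Certificate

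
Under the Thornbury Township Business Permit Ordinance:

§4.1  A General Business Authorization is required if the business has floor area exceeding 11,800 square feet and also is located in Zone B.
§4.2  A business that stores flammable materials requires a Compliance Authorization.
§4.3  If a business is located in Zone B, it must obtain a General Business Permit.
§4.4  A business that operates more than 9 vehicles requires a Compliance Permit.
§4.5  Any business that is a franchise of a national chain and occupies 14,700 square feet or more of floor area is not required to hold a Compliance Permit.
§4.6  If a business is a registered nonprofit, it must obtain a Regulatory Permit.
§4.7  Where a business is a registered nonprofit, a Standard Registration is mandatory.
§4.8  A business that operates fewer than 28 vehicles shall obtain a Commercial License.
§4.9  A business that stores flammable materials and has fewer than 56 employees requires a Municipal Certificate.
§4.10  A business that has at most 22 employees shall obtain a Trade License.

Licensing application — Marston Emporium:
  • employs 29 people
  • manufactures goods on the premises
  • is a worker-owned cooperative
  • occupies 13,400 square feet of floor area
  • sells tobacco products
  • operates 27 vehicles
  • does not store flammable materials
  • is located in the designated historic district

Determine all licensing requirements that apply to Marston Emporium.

Commercial License, Compliance Permit

§4.1 floor area 13,400 square feet > 11,800 square feet; is located in the designated historic district (not: is located in Zone B) → General Business Authorization not required.
§4.2 does not store flammable materials → Compliance Authorization not required.
§4.3 is located in the designated historic district (not: is located in Zone B) → General Business Permit not required.
§4.4 vehicles 27 > 9 → Compliance Permit required.
§4.5 is a worker-owned cooperative (not: is a franchise of a national chain); floor area 13,400 square feet < 14,700 square feet → Compliance Permit exemption does not apply.
§4.6 is a worker-owned cooperative (not: is a registered nonprofit) → Regulatory Permit not required.
§4.7 is a worker-owned cooperative (not: is a registered nonprofit) → Standard Registration not required.
§4.8 vehicles 27 < 28 → Commercial License required.
§4.9 does not store flammable materials; employees 29 < 56 → Municipal Certificate not required.
§4.10 employees 29 > 22 → Trade License not required.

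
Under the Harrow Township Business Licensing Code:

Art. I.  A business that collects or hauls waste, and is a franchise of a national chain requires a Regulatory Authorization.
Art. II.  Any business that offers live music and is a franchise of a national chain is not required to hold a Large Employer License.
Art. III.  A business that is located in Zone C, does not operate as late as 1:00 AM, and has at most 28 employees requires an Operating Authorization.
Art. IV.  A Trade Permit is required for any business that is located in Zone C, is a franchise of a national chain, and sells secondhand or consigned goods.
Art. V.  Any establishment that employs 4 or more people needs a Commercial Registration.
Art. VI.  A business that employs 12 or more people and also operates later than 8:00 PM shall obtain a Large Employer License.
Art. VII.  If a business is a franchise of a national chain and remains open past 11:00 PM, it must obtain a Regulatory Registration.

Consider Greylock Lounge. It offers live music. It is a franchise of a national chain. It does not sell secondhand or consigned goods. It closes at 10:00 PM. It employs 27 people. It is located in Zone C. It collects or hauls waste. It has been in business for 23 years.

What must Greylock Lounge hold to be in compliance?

Commercial Registration, Operating Authorization, Regulatory Authorization

Art. I. collects or hauls waste; is a franchise of a national chain → Regulatory Authorization required.
Art. II. offers live music; is a franchise of a national chain → exempt from Large Employer License.
Art. III. is located in Zone C; closes 10:00 PM, at/before 1:00 AM; employees 27 ≤ 28 → Operating Authorization required.
Art. IV. is located in Zone C; is a franchise of a national chain; does not sell secondhand or consigned goods → Trade Permit not required.
Art. V. employees 27 ≥ 4 → Commercial Registration required.
Art. VI. employees 27 ≥ 12; closes 10:00 PM, after 8:00 PM → Large Employer License required.
Art. VII. is a franchise of a national chain; closes 10:00 PM, at/before 11:00 PM → Regulatory Registration not required.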